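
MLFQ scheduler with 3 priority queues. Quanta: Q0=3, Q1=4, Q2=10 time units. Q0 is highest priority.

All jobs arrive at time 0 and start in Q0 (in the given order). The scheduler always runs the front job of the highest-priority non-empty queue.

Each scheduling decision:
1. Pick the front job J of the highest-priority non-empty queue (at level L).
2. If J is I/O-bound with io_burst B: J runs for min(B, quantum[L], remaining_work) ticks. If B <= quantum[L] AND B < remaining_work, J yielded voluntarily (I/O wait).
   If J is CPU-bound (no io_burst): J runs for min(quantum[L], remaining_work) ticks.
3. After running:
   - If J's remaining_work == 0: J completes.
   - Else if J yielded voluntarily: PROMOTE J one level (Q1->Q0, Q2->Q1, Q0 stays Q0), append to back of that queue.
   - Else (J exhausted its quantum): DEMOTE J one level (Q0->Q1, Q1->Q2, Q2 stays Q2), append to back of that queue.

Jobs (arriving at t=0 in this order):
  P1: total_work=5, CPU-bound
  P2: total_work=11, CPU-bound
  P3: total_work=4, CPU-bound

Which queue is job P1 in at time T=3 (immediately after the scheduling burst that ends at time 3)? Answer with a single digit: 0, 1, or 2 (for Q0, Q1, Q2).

Answer: 1

Derivation:
t=0-3: P1@Q0 runs 3, rem=2, quantum used, demote→Q1. Q0=[P2,P3] Q1=[P1] Q2=[]
t=3-6: P2@Q0 runs 3, rem=8, quantum used, demote→Q1. Q0=[P3] Q1=[P1,P2] Q2=[]
t=6-9: P3@Q0 runs 3, rem=1, quantum used, demote→Q1. Q0=[] Q1=[P1,P2,P3] Q2=[]
t=9-11: P1@Q1 runs 2, rem=0, completes. Q0=[] Q1=[P2,P3] Q2=[]
t=11-15: P2@Q1 runs 4, rem=4, quantum used, demote→Q2. Q0=[] Q1=[P3] Q2=[P2]
t=15-16: P3@Q1 runs 1, rem=0, completes. Q0=[] Q1=[] Q2=[P2]
t=16-20: P2@Q2 runs 4, rem=0, completes. Q0=[] Q1=[] Q2=[]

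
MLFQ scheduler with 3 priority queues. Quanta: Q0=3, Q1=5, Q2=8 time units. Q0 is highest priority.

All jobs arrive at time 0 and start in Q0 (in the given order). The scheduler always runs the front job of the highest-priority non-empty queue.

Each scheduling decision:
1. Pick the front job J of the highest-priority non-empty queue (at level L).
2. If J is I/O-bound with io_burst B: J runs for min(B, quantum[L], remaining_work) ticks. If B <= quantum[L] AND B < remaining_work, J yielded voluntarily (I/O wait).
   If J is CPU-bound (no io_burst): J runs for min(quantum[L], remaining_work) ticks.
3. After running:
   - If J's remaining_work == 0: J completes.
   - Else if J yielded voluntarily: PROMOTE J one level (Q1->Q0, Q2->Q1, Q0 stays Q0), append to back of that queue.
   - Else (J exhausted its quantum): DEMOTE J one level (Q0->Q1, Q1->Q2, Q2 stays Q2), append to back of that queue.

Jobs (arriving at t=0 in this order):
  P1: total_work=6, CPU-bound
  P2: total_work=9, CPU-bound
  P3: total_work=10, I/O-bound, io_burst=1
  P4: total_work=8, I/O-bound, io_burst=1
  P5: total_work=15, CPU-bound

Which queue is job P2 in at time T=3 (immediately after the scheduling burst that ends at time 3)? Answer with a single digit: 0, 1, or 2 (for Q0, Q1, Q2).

Answer: 0

Derivation:
t=0-3: P1@Q0 runs 3, rem=3, quantum used, demote→Q1. Q0=[P2,P3,P4,P5] Q1=[P1] Q2=[]
t=3-6: P2@Q0 runs 3, rem=6, quantum used, demote→Q1. Q0=[P3,P4,P5] Q1=[P1,P2] Q2=[]
t=6-7: P3@Q0 runs 1, rem=9, I/O yield, promote→Q0. Q0=[P4,P5,P3] Q1=[P1,P2] Q2=[]
t=7-8: P4@Q0 runs 1, rem=7, I/O yield, promote→Q0. Q0=[P5,P3,P4] Q1=[P1,P2] Q2=[]
t=8-11: P5@Q0 runs 3, rem=12, quantum used, demote→Q1. Q0=[P3,P4] Q1=[P1,P2,P5] Q2=[]
t=11-12: P3@Q0 runs 1, rem=8, I/O yield, promote→Q0. Q0=[P4,P3] Q1=[P1,P2,P5] Q2=[]
t=12-13: P4@Q0 runs 1, rem=6, I/O yield, promote→Q0. Q0=[P3,P4] Q1=[P1,P2,P5] Q2=[]
t=13-14: P3@Q0 runs 1, rem=7, I/O yield, promote→Q0. Q0=[P4,P3] Q1=[P1,P2,P5] Q2=[]
t=14-15: P4@Q0 runs 1, rem=5, I/O yield, promote→Q0. Q0=[P3,P4] Q1=[P1,P2,P5] Q2=[]
t=15-16: P3@Q0 runs 1, rem=6, I/O yield, promote→Q0. Q0=[P4,P3] Q1=[P1,P2,P5] Q2=[]
t=16-17: P4@Q0 runs 1, rem=4, I/O yield, promote→Q0. Q0=[P3,P4] Q1=[P1,P2,P5] Q2=[]
t=17-18: P3@Q0 runs 1, rem=5, I/O yield, promote→Q0. Q0=[P4,P3] Q1=[P1,P2,P5] Q2=[]
t=18-19: P4@Q0 runs 1, rem=3, I/O yield, promote→Q0. Q0=[P3,P4] Q1=[P1,P2,P5] Q2=[]
t=19-20: P3@Q0 runs 1, rem=4, I/O yield, promote→Q0. Q0=[P4,P3] Q1=[P1,P2,P5] Q2=[]
t=20-21: P4@Q0 runs 1, rem=2, I/O yield, promote→Q0. Q0=[P3,P4] Q1=[P1,P2,P5] Q2=[]
t=21-22: P3@Q0 runs 1, rem=3, I/O yield, promote→Q0. Q0=[P4,P3] Q1=[P1,P2,P5] Q2=[]
t=22-23: P4@Q0 runs 1, rem=1, I/O yield, promote→Q0. Q0=[P3,P4] Q1=[P1,P2,P5] Q2=[]
t=23-24: P3@Q0 runs 1, rem=2, I/O yield, promote→Q0. Q0=[P4,P3] Q1=[P1,P2,P5] Q2=[]
t=24-25: P4@Q0 runs 1, rem=0, completes. Q0=[P3] Q1=[P1,P2,P5] Q2=[]
t=25-26: P3@Q0 runs 1, rem=1, I/O yield, promote→Q0. Q0=[P3] Q1=[P1,P2,P5] Q2=[]
t=26-27: P3@Q0 runs 1, rem=0, completes. Q0=[] Q1=[P1,P2,P5] Q2=[]
t=27-30: P1@Q1 runs 3, rem=0, completes. Q0=[] Q1=[P2,P5] Q2=[]
t=30-35: P2@Q1 runs 5, rem=1, quantum used, demote→Q2. Q0=[] Q1=[P5] Q2=[P2]
t=35-40: P5@Q1 runs 5, rem=7, quantum used, demote→Q2. Q0=[] Q1=[] Q2=[P2,P5]
t=40-41: P2@Q2 runs 1, rem=0, completes. Q0=[] Q1=[] Q2=[P5]
t=41-48: P5@Q2 runs 7, rem=0, completes. Q0=[] Q1=[] Q2=[]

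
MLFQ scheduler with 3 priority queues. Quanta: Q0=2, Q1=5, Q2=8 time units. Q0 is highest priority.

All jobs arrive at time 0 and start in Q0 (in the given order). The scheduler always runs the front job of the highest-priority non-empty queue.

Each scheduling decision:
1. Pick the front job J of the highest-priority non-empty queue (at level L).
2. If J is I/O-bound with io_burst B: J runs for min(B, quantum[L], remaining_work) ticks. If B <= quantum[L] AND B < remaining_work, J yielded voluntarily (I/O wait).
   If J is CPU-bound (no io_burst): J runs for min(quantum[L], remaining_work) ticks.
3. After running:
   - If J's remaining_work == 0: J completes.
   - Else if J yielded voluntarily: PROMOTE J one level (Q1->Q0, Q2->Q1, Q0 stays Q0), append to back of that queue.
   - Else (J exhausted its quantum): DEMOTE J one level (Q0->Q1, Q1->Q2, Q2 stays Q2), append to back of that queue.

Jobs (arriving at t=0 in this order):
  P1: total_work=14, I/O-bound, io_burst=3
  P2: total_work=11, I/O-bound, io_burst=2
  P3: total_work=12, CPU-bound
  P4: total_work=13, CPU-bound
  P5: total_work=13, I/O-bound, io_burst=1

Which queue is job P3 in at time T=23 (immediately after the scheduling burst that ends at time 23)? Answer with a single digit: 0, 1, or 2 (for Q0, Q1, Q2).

t=0-2: P1@Q0 runs 2, rem=12, quantum used, demote→Q1. Q0=[P2,P3,P4,P5] Q1=[P1] Q2=[]
t=2-4: P2@Q0 runs 2, rem=9, I/O yield, promote→Q0. Q0=[P3,P4,P5,P2] Q1=[P1] Q2=[]
t=4-6: P3@Q0 runs 2, rem=10, quantum used, demote→Q1. Q0=[P4,P5,P2] Q1=[P1,P3] Q2=[]
t=6-8: P4@Q0 runs 2, rem=11, quantum used, demote→Q1. Q0=[P5,P2] Q1=[P1,P3,P4] Q2=[]
t=8-9: P5@Q0 runs 1, rem=12, I/O yield, promote→Q0. Q0=[P2,P5] Q1=[P1,P3,P4] Q2=[]
t=9-11: P2@Q0 runs 2, rem=7, I/O yield, promote→Q0. Q0=[P5,P2] Q1=[P1,P3,P4] Q2=[]
t=11-12: P5@Q0 runs 1, rem=11, I/O yield, promote→Q0. Q0=[P2,P5] Q1=[P1,P3,P4] Q2=[]
t=12-14: P2@Q0 runs 2, rem=5, I/O yield, promote→Q0. Q0=[P5,P2] Q1=[P1,P3,P4] Q2=[]
t=14-15: P5@Q0 runs 1, rem=10, I/O yield, promote→Q0. Q0=[P2,P5] Q1=[P1,P3,P4] Q2=[]
t=15-17: P2@Q0 runs 2, rem=3, I/O yield, promote→Q0. Q0=[P5,P2] Q1=[P1,P3,P4] Q2=[]
t=17-18: P5@Q0 runs 1, rem=9, I/O yield, promote→Q0. Q0=[P2,P5] Q1=[P1,P3,P4] Q2=[]
t=18-20: P2@Q0 runs 2, rem=1, I/O yield, promote→Q0. Q0=[P5,P2] Q1=[P1,P3,P4] Q2=[]
t=20-21: P5@Q0 runs 1, rem=8, I/O yield, promote→Q0. Q0=[P2,P5] Q1=[P1,P3,P4] Q2=[]
t=21-22: P2@Q0 runs 1, rem=0, completes. Q0=[P5] Q1=[P1,P3,P4] Q2=[]
t=22-23: P5@Q0 runs 1, rem=7, I/O yield, promote→Q0. Q0=[P5] Q1=[P1,P3,P4] Q2=[]
t=23-24: P5@Q0 runs 1, rem=6, I/O yield, promote→Q0. Q0=[P5] Q1=[P1,P3,P4] Q2=[]
t=24-25: P5@Q0 runs 1, rem=5, I/O yield, promote→Q0. Q0=[P5] Q1=[P1,P3,P4] Q2=[]
t=25-26: P5@Q0 runs 1, rem=4, I/O yield, promote→Q0. Q0=[P5] Q1=[P1,P3,P4] Q2=[]
t=26-27: P5@Q0 runs 1, rem=3, I/O yield, promote→Q0. Q0=[P5] Q1=[P1,P3,P4] Q2=[]
t=27-28: P5@Q0 runs 1, rem=2, I/O yield, promote→Q0. Q0=[P5] Q1=[P1,P3,P4] Q2=[]
t=28-29: P5@Q0 runs 1, rem=1, I/O yield, promote→Q0. Q0=[P5] Q1=[P1,P3,P4] Q2=[]
t=29-30: P5@Q0 runs 1, rem=0, completes. Q0=[] Q1=[P1,P3,P4] Q2=[]
t=30-33: P1@Q1 runs 3, rem=9, I/O yield, promote→Q0. Q0=[P1] Q1=[P3,P4] Q2=[]
t=33-35: P1@Q0 runs 2, rem=7, quantum used, demote→Q1. Q0=[] Q1=[P3,P4,P1] Q2=[]
t=35-40: P3@Q1 runs 5, rem=5, quantum used, demote→Q2. Q0=[] Q1=[P4,P1] Q2=[P3]
t=40-45: P4@Q1 runs 5, rem=6, quantum used, demote→Q2. Q0=[] Q1=[P1] Q2=[P3,P4]
t=45-48: P1@Q1 runs 3, rem=4, I/O yield, promote→Q0. Q0=[P1] Q1=[] Q2=[P3,P4]
t=48-50: P1@Q0 runs 2, rem=2, quantum used, demote→Q1. Q0=[] Q1=[P1] Q2=[P3,P4]
t=50-52: P1@Q1 runs 2, rem=0, completes. Q0=[] Q1=[] Q2=[P3,P4]
t=52-57: P3@Q2 runs 5, rem=0, completes. Q0=[] Q1=[] Q2=[P4]
t=57-63: P4@Q2 runs 6, rem=0, completes. Q0=[] Q1=[] Q2=[]

Answer: 1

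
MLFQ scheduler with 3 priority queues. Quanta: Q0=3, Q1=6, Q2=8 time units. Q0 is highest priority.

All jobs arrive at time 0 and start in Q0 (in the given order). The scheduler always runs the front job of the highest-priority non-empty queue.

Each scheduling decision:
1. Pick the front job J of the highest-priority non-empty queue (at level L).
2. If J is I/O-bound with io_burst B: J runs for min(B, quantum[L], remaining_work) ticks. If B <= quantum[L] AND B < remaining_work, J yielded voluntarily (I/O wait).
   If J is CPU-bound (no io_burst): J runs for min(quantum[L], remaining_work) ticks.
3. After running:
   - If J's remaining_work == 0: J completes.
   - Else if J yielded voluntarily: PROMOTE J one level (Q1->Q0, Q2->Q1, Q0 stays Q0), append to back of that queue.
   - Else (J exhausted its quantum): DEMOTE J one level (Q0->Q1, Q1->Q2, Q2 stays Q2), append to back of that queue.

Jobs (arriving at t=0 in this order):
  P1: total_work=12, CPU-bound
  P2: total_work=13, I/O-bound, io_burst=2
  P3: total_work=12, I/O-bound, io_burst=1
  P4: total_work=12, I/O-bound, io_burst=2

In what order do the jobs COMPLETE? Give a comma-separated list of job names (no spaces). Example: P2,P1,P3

t=0-3: P1@Q0 runs 3, rem=9, quantum used, demote→Q1. Q0=[P2,P3,P4] Q1=[P1] Q2=[]
t=3-5: P2@Q0 runs 2, rem=11, I/O yield, promote→Q0. Q0=[P3,P4,P2] Q1=[P1] Q2=[]
t=5-6: P3@Q0 runs 1, rem=11, I/O yield, promote→Q0. Q0=[P4,P2,P3] Q1=[P1] Q2=[]
t=6-8: P4@Q0 runs 2, rem=10, I/O yield, promote→Q0. Q0=[P2,P3,P4] Q1=[P1] Q2=[]
t=8-10: P2@Q0 runs 2, rem=9, I/O yield, promote→Q0. Q0=[P3,P4,P2] Q1=[P1] Q2=[]
t=10-11: P3@Q0 runs 1, rem=10, I/O yield, promote→Q0. Q0=[P4,P2,P3] Q1=[P1] Q2=[]
t=11-13: P4@Q0 runs 2, rem=8, I/O yield, promote→Q0. Q0=[P2,P3,P4] Q1=[P1] Q2=[]
t=13-15: P2@Q0 runs 2, rem=7, I/O yield, promote→Q0. Q0=[P3,P4,P2] Q1=[P1] Q2=[]
t=15-16: P3@Q0 runs 1, rem=9, I/O yield, promote→Q0. Q0=[P4,P2,P3] Q1=[P1] Q2=[]
t=16-18: P4@Q0 runs 2, rem=6, I/O yield, promote→Q0. Q0=[P2,P3,P4] Q1=[P1] Q2=[]
t=18-20: P2@Q0 runs 2, rem=5, I/O yield, promote→Q0. Q0=[P3,P4,P2] Q1=[P1] Q2=[]
t=20-21: P3@Q0 runs 1, rem=8, I/O yield, promote→Q0. Q0=[P4,P2,P3] Q1=[P1] Q2=[]
t=21-23: P4@Q0 runs 2, rem=4, I/O yield, promote→Q0. Q0=[P2,P3,P4] Q1=[P1] Q2=[]
t=23-25: P2@Q0 runs 2, rem=3, I/O yield, promote→Q0. Q0=[P3,P4,P2] Q1=[P1] Q2=[]
t=25-26: P3@Q0 runs 1, rem=7, I/O yield, promote→Q0. Q0=[P4,P2,P3] Q1=[P1] Q2=[]
t=26-28: P4@Q0 runs 2, rem=2, I/O yield, promote→Q0. Q0=[P2,P3,P4] Q1=[P1] Q2=[]
t=28-30: P2@Q0 runs 2, rem=1, I/O yield, promote→Q0. Q0=[P3,P4,P2] Q1=[P1] Q2=[]
t=30-31: P3@Q0 runs 1, rem=6, I/O yield, promote→Q0. Q0=[P4,P2,P3] Q1=[P1] Q2=[]
t=31-33: P4@Q0 runs 2, rem=0, completes. Q0=[P2,P3] Q1=[P1] Q2=[]
t=33-34: P2@Q0 runs 1, rem=0, completes. Q0=[P3] Q1=[P1] Q2=[]
t=34-35: P3@Q0 runs 1, rem=5, I/O yield, promote→Q0. Q0=[P3] Q1=[P1] Q2=[]
t=35-36: P3@Q0 runs 1, rem=4, I/O yield, promote→Q0. Q0=[P3] Q1=[P1] Q2=[]
t=36-37: P3@Q0 runs 1, rem=3, I/O yield, promote→Q0. Q0=[P3] Q1=[P1] Q2=[]
t=37-38: P3@Q0 runs 1, rem=2, I/O yield, promote→Q0. Q0=[P3] Q1=[P1] Q2=[]
t=38-39: P3@Q0 runs 1, rem=1, I/O yield, promote→Q0. Q0=[P3] Q1=[P1] Q2=[]
t=39-40: P3@Q0 runs 1, rem=0, completes. Q0=[] Q1=[P1] Q2=[]
t=40-46: P1@Q1 runs 6, rem=3, quantum used, demote→Q2. Q0=[] Q1=[] Q2=[P1]
t=46-49: P1@Q2 runs 3, rem=0, completes. Q0=[] Q1=[] Q2=[]

Answer: P4,P2,P3,P1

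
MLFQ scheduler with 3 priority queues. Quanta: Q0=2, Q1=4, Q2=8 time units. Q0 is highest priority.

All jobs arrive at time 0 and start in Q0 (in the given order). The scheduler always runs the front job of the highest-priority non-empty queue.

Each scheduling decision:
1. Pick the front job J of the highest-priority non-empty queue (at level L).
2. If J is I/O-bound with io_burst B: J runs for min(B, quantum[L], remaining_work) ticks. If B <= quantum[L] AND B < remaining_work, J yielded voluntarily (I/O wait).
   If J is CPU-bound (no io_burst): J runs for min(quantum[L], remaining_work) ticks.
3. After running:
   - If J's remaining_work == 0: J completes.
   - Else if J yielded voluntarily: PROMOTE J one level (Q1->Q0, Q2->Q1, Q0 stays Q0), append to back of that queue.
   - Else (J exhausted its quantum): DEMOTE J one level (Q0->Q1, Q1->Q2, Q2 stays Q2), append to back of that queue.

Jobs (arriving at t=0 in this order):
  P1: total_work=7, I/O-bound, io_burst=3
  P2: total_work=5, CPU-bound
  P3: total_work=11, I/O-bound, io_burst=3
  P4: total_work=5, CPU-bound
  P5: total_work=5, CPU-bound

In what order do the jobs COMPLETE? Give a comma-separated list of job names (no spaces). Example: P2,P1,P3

Answer: P1,P2,P4,P5,P3

Derivation:
t=0-2: P1@Q0 runs 2, rem=5, quantum used, demote→Q1. Q0=[P2,P3,P4,P5] Q1=[P1] Q2=[]
t=2-4: P2@Q0 runs 2, rem=3, quantum used, demote→Q1. Q0=[P3,P4,P5] Q1=[P1,P2] Q2=[]
t=4-6: P3@Q0 runs 2, rem=9, quantum used, demote→Q1. Q0=[P4,P5] Q1=[P1,P2,P3] Q2=[]
t=6-8: P4@Q0 runs 2, rem=3, quantum used, demote→Q1. Q0=[P5] Q1=[P1,P2,P3,P4] Q2=[]
t=8-10: P5@Q0 runs 2, rem=3, quantum used, demote→Q1. Q0=[] Q1=[P1,P2,P3,P4,P5] Q2=[]
t=10-13: P1@Q1 runs 3, rem=2, I/O yield, promote→Q0. Q0=[P1] Q1=[P2,P3,P4,P5] Q2=[]
t=13-15: P1@Q0 runs 2, rem=0, completes. Q0=[] Q1=[P2,P3,P4,P5] Q2=[]
t=15-18: P2@Q1 runs 3, rem=0, completes. Q0=[] Q1=[P3,P4,P5] Q2=[]
t=18-21: P3@Q1 runs 3, rem=6, I/O yield, promote→Q0. Q0=[P3] Q1=[P4,P5] Q2=[]
t=21-23: P3@Q0 runs 2, rem=4, quantum used, demote→Q1. Q0=[] Q1=[P4,P5,P3] Q2=[]
t=23-26: P4@Q1 runs 3, rem=0, completes. Q0=[] Q1=[P5,P3] Q2=[]
t=26-29: P5@Q1 runs 3, rem=0, completes. Q0=[] Q1=[P3] Q2=[]
t=29-32: P3@Q1 runs 3, rem=1, I/O yield, promote→Q0. Q0=[P3] Q1=[] Q2=[]
t=32-33: P3@Q0 runs 1, rem=0, completes. Q0=[] Q1=[] Q2=[]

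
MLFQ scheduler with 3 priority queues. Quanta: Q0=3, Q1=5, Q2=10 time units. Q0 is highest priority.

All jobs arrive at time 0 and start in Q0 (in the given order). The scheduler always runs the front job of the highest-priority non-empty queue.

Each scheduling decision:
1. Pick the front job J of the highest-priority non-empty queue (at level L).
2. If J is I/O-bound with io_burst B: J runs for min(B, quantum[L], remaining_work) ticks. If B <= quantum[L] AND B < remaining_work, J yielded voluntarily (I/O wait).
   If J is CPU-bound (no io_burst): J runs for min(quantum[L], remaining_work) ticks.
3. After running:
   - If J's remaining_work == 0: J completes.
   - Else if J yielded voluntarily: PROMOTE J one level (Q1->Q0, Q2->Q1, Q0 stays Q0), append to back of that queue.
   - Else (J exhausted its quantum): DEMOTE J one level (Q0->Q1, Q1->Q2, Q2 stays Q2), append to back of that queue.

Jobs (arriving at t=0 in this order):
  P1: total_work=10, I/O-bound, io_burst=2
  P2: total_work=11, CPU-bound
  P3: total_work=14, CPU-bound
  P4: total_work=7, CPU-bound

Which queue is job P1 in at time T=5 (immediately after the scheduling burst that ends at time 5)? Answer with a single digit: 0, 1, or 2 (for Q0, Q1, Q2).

t=0-2: P1@Q0 runs 2, rem=8, I/O yield, promote→Q0. Q0=[P2,P3,P4,P1] Q1=[] Q2=[]
t=2-5: P2@Q0 runs 3, rem=8, quantum used, demote→Q1. Q0=[P3,P4,P1] Q1=[P2] Q2=[]
t=5-8: P3@Q0 runs 3, rem=11, quantum used, demote→Q1. Q0=[P4,P1] Q1=[P2,P3] Q2=[]
t=8-11: P4@Q0 runs 3, rem=4, quantum used, demote→Q1. Q0=[P1] Q1=[P2,P3,P4] Q2=[]
t=11-13: P1@Q0 runs 2, rem=6, I/O yield, promote→Q0. Q0=[P1] Q1=[P2,P3,P4] Q2=[]
t=13-15: P1@Q0 runs 2, rem=4, I/O yield, promote→Q0. Q0=[P1] Q1=[P2,P3,P4] Q2=[]
t=15-17: P1@Q0 runs 2, rem=2, I/O yield, promote→Q0. Q0=[P1] Q1=[P2,P3,P4] Q2=[]
t=17-19: P1@Q0 runs 2, rem=0, completes. Q0=[] Q1=[P2,P3,P4] Q2=[]
t=19-24: P2@Q1 runs 5, rem=3, quantum used, demote→Q2. Q0=[] Q1=[P3,P4] Q2=[P2]
t=24-29: P3@Q1 runs 5, rem=6, quantum used, demote→Q2. Q0=[] Q1=[P4] Q2=[P2,P3]
t=29-33: P4@Q1 runs 4, rem=0, completes. Q0=[] Q1=[] Q2=[P2,P3]
t=33-36: P2@Q2 runs 3, rem=0, completes. Q0=[] Q1=[] Q2=[P3]
t=36-42: P3@Q2 runs 6, rem=0, completes. Q0=[] Q1=[] Q2=[]

Answer: 0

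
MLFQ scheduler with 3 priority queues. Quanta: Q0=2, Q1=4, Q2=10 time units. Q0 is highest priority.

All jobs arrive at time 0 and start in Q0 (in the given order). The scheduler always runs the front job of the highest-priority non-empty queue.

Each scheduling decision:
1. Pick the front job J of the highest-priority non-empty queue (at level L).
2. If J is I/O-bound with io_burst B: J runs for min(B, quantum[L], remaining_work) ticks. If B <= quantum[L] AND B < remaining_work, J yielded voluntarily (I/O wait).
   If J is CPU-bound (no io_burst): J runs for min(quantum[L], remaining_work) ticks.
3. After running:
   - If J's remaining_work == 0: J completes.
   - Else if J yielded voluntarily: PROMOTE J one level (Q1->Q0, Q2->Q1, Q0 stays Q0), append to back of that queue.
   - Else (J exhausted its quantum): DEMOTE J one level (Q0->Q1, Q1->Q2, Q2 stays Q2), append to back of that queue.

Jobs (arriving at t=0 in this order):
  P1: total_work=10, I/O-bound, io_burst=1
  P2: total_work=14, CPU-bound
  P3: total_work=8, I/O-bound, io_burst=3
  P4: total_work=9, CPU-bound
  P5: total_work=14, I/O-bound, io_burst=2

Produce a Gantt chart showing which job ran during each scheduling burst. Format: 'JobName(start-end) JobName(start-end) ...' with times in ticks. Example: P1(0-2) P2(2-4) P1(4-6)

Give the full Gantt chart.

t=0-1: P1@Q0 runs 1, rem=9, I/O yield, promote→Q0. Q0=[P2,P3,P4,P5,P1] Q1=[] Q2=[]
t=1-3: P2@Q0 runs 2, rem=12, quantum used, demote→Q1. Q0=[P3,P4,P5,P1] Q1=[P2] Q2=[]
t=3-5: P3@Q0 runs 2, rem=6, quantum used, demote→Q1. Q0=[P4,P5,P1] Q1=[P2,P3] Q2=[]
t=5-7: P4@Q0 runs 2, rem=7, quantum used, demote→Q1. Q0=[P5,P1] Q1=[P2,P3,P4] Q2=[]
t=7-9: P5@Q0 runs 2, rem=12, I/O yield, promote→Q0. Q0=[P1,P5] Q1=[P2,P3,P4] Q2=[]
t=9-10: P1@Q0 runs 1, rem=8, I/O yield, promote→Q0. Q0=[P5,P1] Q1=[P2,P3,P4] Q2=[]
t=10-12: P5@Q0 runs 2, rem=10, I/O yield, promote→Q0. Q0=[P1,P5] Q1=[P2,P3,P4] Q2=[]
t=12-13: P1@Q0 runs 1, rem=7, I/O yield, promote→Q0. Q0=[P5,P1] Q1=[P2,P3,P4] Q2=[]
t=13-15: P5@Q0 runs 2, rem=8, I/O yield, promote→Q0. Q0=[P1,P5] Q1=[P2,P3,P4] Q2=[]
t=15-16: P1@Q0 runs 1, rem=6, I/O yield, promote→Q0. Q0=[P5,P1] Q1=[P2,P3,P4] Q2=[]
t=16-18: P5@Q0 runs 2, rem=6, I/O yield, promote→Q0. Q0=[P1,P5] Q1=[P2,P3,P4] Q2=[]
t=18-19: P1@Q0 runs 1, rem=5, I/O yield, promote→Q0. Q0=[P5,P1] Q1=[P2,P3,P4] Q2=[]
t=19-21: P5@Q0 runs 2, rem=4, I/O yield, promote→Q0. Q0=[P1,P5] Q1=[P2,P3,P4] Q2=[]
t=21-22: P1@Q0 runs 1, rem=4, I/O yield, promote→Q0. Q0=[P5,P1] Q1=[P2,P3,P4] Q2=[]
t=22-24: P5@Q0 runs 2, rem=2, I/O yield, promote→Q0. Q0=[P1,P5] Q1=[P2,P3,P4] Q2=[]
t=24-25: P1@Q0 runs 1, rem=3, I/O yield, promote→Q0. Q0=[P5,P1] Q1=[P2,P3,P4] Q2=[]
t=25-27: P5@Q0 runs 2, rem=0, completes. Q0=[P1] Q1=[P2,P3,P4] Q2=[]
t=27-28: P1@Q0 runs 1, rem=2, I/O yield, promote→Q0. Q0=[P1] Q1=[P2,P3,P4] Q2=[]
t=28-29: P1@Q0 runs 1, rem=1, I/O yield, promote→Q0. Q0=[P1] Q1=[P2,P3,P4] Q2=[]
t=29-30: P1@Q0 runs 1, rem=0, completes. Q0=[] Q1=[P2,P3,P4] Q2=[]
t=30-34: P2@Q1 runs 4, rem=8, quantum used, demote→Q2. Q0=[] Q1=[P3,P4] Q2=[P2]
t=34-37: P3@Q1 runs 3, rem=3, I/O yield, promote→Q0. Q0=[P3] Q1=[P4] Q2=[P2]
t=37-39: P3@Q0 runs 2, rem=1, quantum used, demote→Q1. Q0=[] Q1=[P4,P3] Q2=[P2]
t=39-43: P4@Q1 runs 4, rem=3, quantum used, demote→Q2. Q0=[] Q1=[P3] Q2=[P2,P4]
t=43-44: P3@Q1 runs 1, rem=0, completes. Q0=[] Q1=[] Q2=[P2,P4]
t=44-52: P2@Q2 runs 8, rem=0, completes. Q0=[] Q1=[] Q2=[P4]
t=52-55: P4@Q2 runs 3, rem=0, completes. Q0=[] Q1=[] Q2=[]

Answer: P1(0-1) P2(1-3) P3(3-5) P4(5-7) P5(7-9) P1(9-10) P5(10-12) P1(12-13) P5(13-15) P1(15-16) P5(16-18) P1(18-19) P5(19-21) P1(21-22) P5(22-24) P1(24-25) P5(25-27) P1(27-28) P1(28-29) P1(29-30) P2(30-34) P3(34-37) P3(37-39) P4(39-43) P3(43-44) P2(44-52) P4(52-55)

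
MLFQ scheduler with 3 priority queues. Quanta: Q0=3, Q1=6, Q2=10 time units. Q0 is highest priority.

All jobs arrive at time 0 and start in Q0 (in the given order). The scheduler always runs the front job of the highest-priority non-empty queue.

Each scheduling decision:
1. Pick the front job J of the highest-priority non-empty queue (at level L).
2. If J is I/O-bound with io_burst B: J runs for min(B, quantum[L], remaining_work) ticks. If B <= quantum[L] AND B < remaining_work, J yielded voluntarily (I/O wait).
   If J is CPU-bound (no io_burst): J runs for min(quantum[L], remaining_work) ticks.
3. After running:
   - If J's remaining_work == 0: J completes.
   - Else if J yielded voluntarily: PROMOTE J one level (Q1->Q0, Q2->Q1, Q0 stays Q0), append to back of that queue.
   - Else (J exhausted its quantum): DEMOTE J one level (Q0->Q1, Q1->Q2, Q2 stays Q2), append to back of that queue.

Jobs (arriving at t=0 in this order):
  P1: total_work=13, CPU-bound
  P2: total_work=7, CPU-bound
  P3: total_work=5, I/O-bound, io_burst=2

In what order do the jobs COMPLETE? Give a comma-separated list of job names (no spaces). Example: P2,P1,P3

t=0-3: P1@Q0 runs 3, rem=10, quantum used, demote→Q1. Q0=[P2,P3] Q1=[P1] Q2=[]
t=3-6: P2@Q0 runs 3, rem=4, quantum used, demote→Q1. Q0=[P3] Q1=[P1,P2] Q2=[]
t=6-8: P3@Q0 runs 2, rem=3, I/O yield, promote→Q0. Q0=[P3] Q1=[P1,P2] Q2=[]
t=8-10: P3@Q0 runs 2, rem=1, I/O yield, promote→Q0. Q0=[P3] Q1=[P1,P2] Q2=[]
t=10-11: P3@Q0 runs 1, rem=0, completes. Q0=[] Q1=[P1,P2] Q2=[]
t=11-17: P1@Q1 runs 6, rem=4, quantum used, demote→Q2. Q0=[] Q1=[P2] Q2=[P1]
t=17-21: P2@Q1 runs 4, rem=0, completes. Q0=[] Q1=[] Q2=[P1]
t=21-25: P1@Q2 runs 4, rem=0, completes. Q0=[] Q1=[] Q2=[]

Answer: P3,P2,P1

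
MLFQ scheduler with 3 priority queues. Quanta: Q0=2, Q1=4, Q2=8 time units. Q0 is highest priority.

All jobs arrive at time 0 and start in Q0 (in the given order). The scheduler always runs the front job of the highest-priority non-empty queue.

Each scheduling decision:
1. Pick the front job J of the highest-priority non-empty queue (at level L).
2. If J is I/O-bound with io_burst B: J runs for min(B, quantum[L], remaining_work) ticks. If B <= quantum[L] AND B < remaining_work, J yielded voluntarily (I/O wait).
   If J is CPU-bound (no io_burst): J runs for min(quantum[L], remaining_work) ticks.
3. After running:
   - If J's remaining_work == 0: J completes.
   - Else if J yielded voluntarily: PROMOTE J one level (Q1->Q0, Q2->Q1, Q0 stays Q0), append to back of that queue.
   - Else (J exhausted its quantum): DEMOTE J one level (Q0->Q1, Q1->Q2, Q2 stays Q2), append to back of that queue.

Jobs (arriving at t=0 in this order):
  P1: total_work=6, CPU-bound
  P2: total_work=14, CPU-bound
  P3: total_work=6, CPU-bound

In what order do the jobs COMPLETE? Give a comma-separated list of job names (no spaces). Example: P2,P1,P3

Answer: P1,P3,P2

Derivation:
t=0-2: P1@Q0 runs 2, rem=4, quantum used, demote→Q1. Q0=[P2,P3] Q1=[P1] Q2=[]
t=2-4: P2@Q0 runs 2, rem=12, quantum used, demote→Q1. Q0=[P3] Q1=[P1,P2] Q2=[]
t=4-6: P3@Q0 runs 2, rem=4, quantum used, demote→Q1. Q0=[] Q1=[P1,P2,P3] Q2=[]
t=6-10: P1@Q1 runs 4, rem=0, completes. Q0=[] Q1=[P2,P3] Q2=[]
t=10-14: P2@Q1 runs 4, rem=8, quantum used, demote→Q2. Q0=[] Q1=[P3] Q2=[P2]
t=14-18: P3@Q1 runs 4, rem=0, completes. Q0=[] Q1=[] Q2=[P2]
t=18-26: P2@Q2 runs 8, rem=0, completes. Q0=[] Q1=[] Q2=[]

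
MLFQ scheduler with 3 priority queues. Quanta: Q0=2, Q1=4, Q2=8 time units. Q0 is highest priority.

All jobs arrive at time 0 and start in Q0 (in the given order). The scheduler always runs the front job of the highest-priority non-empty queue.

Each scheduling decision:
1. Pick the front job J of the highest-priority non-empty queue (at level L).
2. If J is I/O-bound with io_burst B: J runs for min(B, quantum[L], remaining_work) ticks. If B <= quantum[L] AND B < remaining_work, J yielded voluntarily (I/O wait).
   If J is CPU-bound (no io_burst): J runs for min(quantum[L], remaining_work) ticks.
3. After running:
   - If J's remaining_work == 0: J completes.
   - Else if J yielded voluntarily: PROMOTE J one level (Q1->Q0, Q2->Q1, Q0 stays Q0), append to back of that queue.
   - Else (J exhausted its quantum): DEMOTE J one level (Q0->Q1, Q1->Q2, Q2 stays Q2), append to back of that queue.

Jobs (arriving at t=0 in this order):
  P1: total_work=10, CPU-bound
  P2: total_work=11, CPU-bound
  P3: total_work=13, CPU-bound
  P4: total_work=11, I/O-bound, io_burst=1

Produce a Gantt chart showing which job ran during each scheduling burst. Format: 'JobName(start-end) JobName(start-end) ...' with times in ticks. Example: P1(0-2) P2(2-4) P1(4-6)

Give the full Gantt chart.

Answer: P1(0-2) P2(2-4) P3(4-6) P4(6-7) P4(7-8) P4(8-9) P4(9-10) P4(10-11) P4(11-12) P4(12-13) P4(13-14) P4(14-15) P4(15-16) P4(16-17) P1(17-21) P2(21-25) P3(25-29) P1(29-33) P2(33-38) P3(38-45)

Derivation:
t=0-2: P1@Q0 runs 2, rem=8, quantum used, demote→Q1. Q0=[P2,P3,P4] Q1=[P1] Q2=[]
t=2-4: P2@Q0 runs 2, rem=9, quantum used, demote→Q1. Q0=[P3,P4] Q1=[P1,P2] Q2=[]
t=4-6: P3@Q0 runs 2, rem=11, quantum used, demote→Q1. Q0=[P4] Q1=[P1,P2,P3] Q2=[]
t=6-7: P4@Q0 runs 1, rem=10, I/O yield, promote→Q0. Q0=[P4] Q1=[P1,P2,P3] Q2=[]
t=7-8: P4@Q0 runs 1, rem=9, I/O yield, promote→Q0. Q0=[P4] Q1=[P1,P2,P3] Q2=[]
t=8-9: P4@Q0 runs 1, rem=8, I/O yield, promote→Q0. Q0=[P4] Q1=[P1,P2,P3] Q2=[]
t=9-10: P4@Q0 runs 1, rem=7, I/O yield, promote→Q0. Q0=[P4] Q1=[P1,P2,P3] Q2=[]
t=10-11: P4@Q0 runs 1, rem=6, I/O yield, promote→Q0. Q0=[P4] Q1=[P1,P2,P3] Q2=[]
t=11-12: P4@Q0 runs 1, rem=5, I/O yield, promote→Q0. Q0=[P4] Q1=[P1,P2,P3] Q2=[]
t=12-13: P4@Q0 runs 1, rem=4, I/O yield, promote→Q0. Q0=[P4] Q1=[P1,P2,P3] Q2=[]
t=13-14: P4@Q0 runs 1, rem=3, I/O yield, promote→Q0. Q0=[P4] Q1=[P1,P2,P3] Q2=[]
t=14-15: P4@Q0 runs 1, rem=2, I/O yield, promote→Q0. Q0=[P4] Q1=[P1,P2,P3] Q2=[]
t=15-16: P4@Q0 runs 1, rem=1, I/O yield, promote→Q0. Q0=[P4] Q1=[P1,P2,P3] Q2=[]
t=16-17: P4@Q0 runs 1, rem=0, completes. Q0=[] Q1=[P1,P2,P3] Q2=[]
t=17-21: P1@Q1 runs 4, rem=4, quantum used, demote→Q2. Q0=[] Q1=[P2,P3] Q2=[P1]
t=21-25: P2@Q1 runs 4, rem=5, quantum used, demote→Q2. Q0=[] Q1=[P3] Q2=[P1,P2]
t=25-29: P3@Q1 runs 4, rem=7, quantum used, demote→Q2. Q0=[] Q1=[] Q2=[P1,P2,P3]
t=29-33: P1@Q2 runs 4, rem=0, completes. Q0=[] Q1=[] Q2=[P2,P3]
t=33-38: P2@Q2 runs 5, rem=0, completes. Q0=[] Q1=[] Q2=[P3]
t=38-45: P3@Q2 runs 7, rem=0, completes. Q0=[] Q1=[] Q2=[]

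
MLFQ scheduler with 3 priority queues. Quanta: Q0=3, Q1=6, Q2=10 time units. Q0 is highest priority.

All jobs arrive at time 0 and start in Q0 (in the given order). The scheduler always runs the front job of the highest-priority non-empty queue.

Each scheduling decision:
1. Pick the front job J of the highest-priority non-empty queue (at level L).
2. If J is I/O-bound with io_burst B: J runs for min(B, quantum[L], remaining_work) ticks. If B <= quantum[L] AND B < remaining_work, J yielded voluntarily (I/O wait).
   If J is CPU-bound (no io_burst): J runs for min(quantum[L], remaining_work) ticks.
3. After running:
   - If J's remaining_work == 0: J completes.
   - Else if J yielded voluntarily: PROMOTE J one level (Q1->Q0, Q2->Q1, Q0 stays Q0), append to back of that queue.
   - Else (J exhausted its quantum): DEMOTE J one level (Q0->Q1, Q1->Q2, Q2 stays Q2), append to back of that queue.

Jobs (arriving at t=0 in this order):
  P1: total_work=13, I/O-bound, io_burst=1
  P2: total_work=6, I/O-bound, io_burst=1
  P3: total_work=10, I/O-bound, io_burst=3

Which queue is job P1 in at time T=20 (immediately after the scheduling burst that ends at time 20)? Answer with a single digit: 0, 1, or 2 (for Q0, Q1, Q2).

t=0-1: P1@Q0 runs 1, rem=12, I/O yield, promote→Q0. Q0=[P2,P3,P1] Q1=[] Q2=[]
t=1-2: P2@Q0 runs 1, rem=5, I/O yield, promote→Q0. Q0=[P3,P1,P2] Q1=[] Q2=[]
t=2-5: P3@Q0 runs 3, rem=7, I/O yield, promote→Q0. Q0=[P1,P2,P3] Q1=[] Q2=[]
t=5-6: P1@Q0 runs 1, rem=11, I/O yield, promote→Q0. Q0=[P2,P3,P1] Q1=[] Q2=[]
t=6-7: P2@Q0 runs 1, rem=4, I/O yield, promote→Q0. Q0=[P3,P1,P2] Q1=[] Q2=[]
t=7-10: P3@Q0 runs 3, rem=4, I/O yield, promote→Q0. Q0=[P1,P2,P3] Q1=[] Q2=[]
t=10-11: P1@Q0 runs 1, rem=10, I/O yield, promote→Q0. Q0=[P2,P3,P1] Q1=[] Q2=[]
t=11-12: P2@Q0 runs 1, rem=3, I/O yield, promote→Q0. Q0=[P3,P1,P2] Q1=[] Q2=[]
t=12-15: P3@Q0 runs 3, rem=1, I/O yield, promote→Q0. Q0=[P1,P2,P3] Q1=[] Q2=[]
t=15-16: P1@Q0 runs 1, rem=9, I/O yield, promote→Q0. Q0=[P2,P3,P1] Q1=[] Q2=[]
t=16-17: P2@Q0 runs 1, rem=2, I/O yield, promote→Q0. Q0=[P3,P1,P2] Q1=[] Q2=[]
t=17-18: P3@Q0 runs 1, rem=0, completes. Q0=[P1,P2] Q1=[] Q2=[]
t=18-19: P1@Q0 runs 1, rem=8, I/O yield, promote→Q0. Q0=[P2,P1] Q1=[] Q2=[]
t=19-20: P2@Q0 runs 1, rem=1, I/O yield, promote→Q0. Q0=[P1,P2] Q1=[] Q2=[]
t=20-21: P1@Q0 runs 1, rem=7, I/O yield, promote→Q0. Q0=[P2,P1] Q1=[] Q2=[]
t=21-22: P2@Q0 runs 1, rem=0, completes. Q0=[P1] Q1=[] Q2=[]
t=22-23: P1@Q0 runs 1, rem=6, I/O yield, promote→Q0. Q0=[P1] Q1=[] Q2=[]
t=23-24: P1@Q0 runs 1, rem=5, I/O yield, promote→Q0. Q0=[P1] Q1=[] Q2=[]
t=24-25: P1@Q0 runs 1, rem=4, I/O yield, promote→Q0. Q0=[P1] Q1=[] Q2=[]
t=25-26: P1@Q0 runs 1, rem=3, I/O yield, promote→Q0. Q0=[P1] Q1=[] Q2=[]
t=26-27: P1@Q0 runs 1, rem=2, I/O yield, promote→Q0. Q0=[P1] Q1=[] Q2=[]
t=27-28: P1@Q0 runs 1, rem=1, I/O yield, promote→Q0. Q0=[P1] Q1=[] Q2=[]
t=28-29: P1@Q0 runs 1, rem=0, completes. Q0=[] Q1=[] Q2=[]

Answer: 0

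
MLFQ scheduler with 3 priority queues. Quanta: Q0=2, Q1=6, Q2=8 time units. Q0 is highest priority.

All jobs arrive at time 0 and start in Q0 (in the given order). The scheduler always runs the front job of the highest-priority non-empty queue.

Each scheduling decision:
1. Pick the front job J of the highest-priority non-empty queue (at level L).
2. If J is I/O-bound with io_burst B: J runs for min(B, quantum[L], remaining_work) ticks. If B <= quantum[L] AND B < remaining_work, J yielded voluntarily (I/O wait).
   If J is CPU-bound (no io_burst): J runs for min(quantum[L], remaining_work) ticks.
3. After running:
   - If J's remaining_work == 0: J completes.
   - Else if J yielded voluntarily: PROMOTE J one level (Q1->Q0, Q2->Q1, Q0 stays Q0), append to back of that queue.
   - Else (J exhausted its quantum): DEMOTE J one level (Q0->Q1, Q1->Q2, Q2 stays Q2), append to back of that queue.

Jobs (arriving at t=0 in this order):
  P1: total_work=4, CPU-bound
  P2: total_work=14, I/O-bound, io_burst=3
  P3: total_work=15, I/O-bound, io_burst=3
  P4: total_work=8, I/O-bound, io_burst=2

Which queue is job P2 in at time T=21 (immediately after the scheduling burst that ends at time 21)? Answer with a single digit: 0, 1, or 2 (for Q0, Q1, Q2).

Answer: 1

Derivation:
t=0-2: P1@Q0 runs 2, rem=2, quantum used, demote→Q1. Q0=[P2,P3,P4] Q1=[P1] Q2=[]
t=2-4: P2@Q0 runs 2, rem=12, quantum used, demote→Q1. Q0=[P3,P4] Q1=[P1,P2] Q2=[]
t=4-6: P3@Q0 runs 2, rem=13, quantum used, demote→Q1. Q0=[P4] Q1=[P1,P2,P3] Q2=[]
t=6-8: P4@Q0 runs 2, rem=6, I/O yield, promote→Q0. Q0=[P4] Q1=[P1,P2,P3] Q2=[]
t=8-10: P4@Q0 runs 2, rem=4, I/O yield, promote→Q0. Q0=[P4] Q1=[P1,P2,P3] Q2=[]
t=10-12: P4@Q0 runs 2, rem=2, I/O yield, promote→Q0. Q0=[P4] Q1=[P1,P2,P3] Q2=[]
t=12-14: P4@Q0 runs 2, rem=0, completes. Q0=[] Q1=[P1,P2,P3] Q2=[]
t=14-16: P1@Q1 runs 2, rem=0, completes. Q0=[] Q1=[P2,P3] Q2=[]
t=16-19: P2@Q1 runs 3, rem=9, I/O yield, promote→Q0. Q0=[P2] Q1=[P3] Q2=[]
t=19-21: P2@Q0 runs 2, rem=7, quantum used, demote→Q1. Q0=[] Q1=[P3,P2] Q2=[]
t=21-24: P3@Q1 runs 3, rem=10, I/O yield, promote→Q0. Q0=[P3] Q1=[P2] Q2=[]
t=24-26: P3@Q0 runs 2, rem=8, quantum used, demote→Q1. Q0=[] Q1=[P2,P3] Q2=[]
t=26-29: P2@Q1 runs 3, rem=4, I/O yield, promote→Q0. Q0=[P2] Q1=[P3] Q2=[]
t=29-31: P2@Q0 runs 2, rem=2, quantum used, demote→Q1. Q0=[] Q1=[P3,P2] Q2=[]
t=31-34: P3@Q1 runs 3, rem=5, I/O yield, promote→Q0. Q0=[P3] Q1=[P2] Q2=[]
t=34-36: P3@Q0 runs 2, rem=3, quantum used, demote→Q1. Q0=[] Q1=[P2,P3] Q2=[]
t=36-38: P2@Q1 runs 2, rem=0, completes. Q0=[] Q1=[P3] Q2=[]
t=38-41: P3@Q1 runs 3, rem=0, completes. Q0=[] Q1=[] Q2=[]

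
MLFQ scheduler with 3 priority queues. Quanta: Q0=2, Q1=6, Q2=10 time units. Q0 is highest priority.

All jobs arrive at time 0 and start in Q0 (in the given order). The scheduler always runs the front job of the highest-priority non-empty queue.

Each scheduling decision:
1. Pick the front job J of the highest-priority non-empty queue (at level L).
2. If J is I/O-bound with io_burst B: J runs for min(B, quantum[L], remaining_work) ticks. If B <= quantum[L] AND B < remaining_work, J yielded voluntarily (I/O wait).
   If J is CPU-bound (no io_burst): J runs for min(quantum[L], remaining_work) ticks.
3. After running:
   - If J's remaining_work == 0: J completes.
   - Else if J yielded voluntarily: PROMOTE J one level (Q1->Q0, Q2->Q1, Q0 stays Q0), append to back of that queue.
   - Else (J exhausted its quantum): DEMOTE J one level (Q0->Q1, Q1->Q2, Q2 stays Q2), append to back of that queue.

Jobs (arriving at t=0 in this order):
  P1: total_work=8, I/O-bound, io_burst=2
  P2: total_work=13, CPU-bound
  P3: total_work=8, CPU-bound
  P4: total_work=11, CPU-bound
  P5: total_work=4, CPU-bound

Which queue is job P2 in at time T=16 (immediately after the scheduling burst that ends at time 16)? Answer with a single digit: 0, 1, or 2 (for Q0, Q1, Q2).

t=0-2: P1@Q0 runs 2, rem=6, I/O yield, promote→Q0. Q0=[P2,P3,P4,P5,P1] Q1=[] Q2=[]
t=2-4: P2@Q0 runs 2, rem=11, quantum used, demote→Q1. Q0=[P3,P4,P5,P1] Q1=[P2] Q2=[]
t=4-6: P3@Q0 runs 2, rem=6, quantum used, demote→Q1. Q0=[P4,P5,P1] Q1=[P2,P3] Q2=[]
t=6-8: P4@Q0 runs 2, rem=9, quantum used, demote→Q1. Q0=[P5,P1] Q1=[P2,P3,P4] Q2=[]
t=8-10: P5@Q0 runs 2, rem=2, quantum used, demote→Q1. Q0=[P1] Q1=[P2,P3,P4,P5] Q2=[]
t=10-12: P1@Q0 runs 2, rem=4, I/O yield, promote→Q0. Q0=[P1] Q1=[P2,P3,P4,P5] Q2=[]
t=12-14: P1@Q0 runs 2, rem=2, I/O yield, promote→Q0. Q0=[P1] Q1=[P2,P3,P4,P5] Q2=[]
t=14-16: P1@Q0 runs 2, rem=0, completes. Q0=[] Q1=[P2,P3,P4,P5] Q2=[]
t=16-22: P2@Q1 runs 6, rem=5, quantum used, demote→Q2. Q0=[] Q1=[P3,P4,P5] Q2=[P2]
t=22-28: P3@Q1 runs 6, rem=0, completes. Q0=[] Q1=[P4,P5] Q2=[P2]
t=28-34: P4@Q1 runs 6, rem=3, quantum used, demote→Q2. Q0=[] Q1=[P5] Q2=[P2,P4]
t=34-36: P5@Q1 runs 2, rem=0, completes. Q0=[] Q1=[] Q2=[P2,P4]
t=36-41: P2@Q2 runs 5, rem=0, completes. Q0=[] Q1=[] Q2=[P4]
t=41-44: P4@Q2 runs 3, rem=0, completes. Q0=[] Q1=[] Q2=[]

Answer: 1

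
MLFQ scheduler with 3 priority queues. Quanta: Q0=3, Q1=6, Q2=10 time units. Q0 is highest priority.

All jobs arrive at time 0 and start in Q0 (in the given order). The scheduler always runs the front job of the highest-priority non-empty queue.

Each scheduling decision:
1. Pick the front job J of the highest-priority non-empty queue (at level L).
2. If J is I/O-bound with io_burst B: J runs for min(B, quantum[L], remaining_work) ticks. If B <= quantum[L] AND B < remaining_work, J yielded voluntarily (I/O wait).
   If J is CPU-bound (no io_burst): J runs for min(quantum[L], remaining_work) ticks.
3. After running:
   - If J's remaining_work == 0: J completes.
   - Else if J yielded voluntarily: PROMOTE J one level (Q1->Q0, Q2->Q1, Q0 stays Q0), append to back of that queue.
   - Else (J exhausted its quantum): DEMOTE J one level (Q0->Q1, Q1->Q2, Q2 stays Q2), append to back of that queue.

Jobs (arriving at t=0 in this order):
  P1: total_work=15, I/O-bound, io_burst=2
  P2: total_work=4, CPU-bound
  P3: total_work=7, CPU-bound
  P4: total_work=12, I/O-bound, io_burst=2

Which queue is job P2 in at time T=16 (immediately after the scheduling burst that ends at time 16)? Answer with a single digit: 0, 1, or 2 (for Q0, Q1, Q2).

t=0-2: P1@Q0 runs 2, rem=13, I/O yield, promote→Q0. Q0=[P2,P3,P4,P1] Q1=[] Q2=[]
t=2-5: P2@Q0 runs 3, rem=1, quantum used, demote→Q1. Q0=[P3,P4,P1] Q1=[P2] Q2=[]
t=5-8: P3@Q0 runs 3, rem=4, quantum used, demote→Q1. Q0=[P4,P1] Q1=[P2,P3] Q2=[]
t=8-10: P4@Q0 runs 2, rem=10, I/O yield, promote→Q0. Q0=[P1,P4] Q1=[P2,P3] Q2=[]
t=10-12: P1@Q0 runs 2, rem=11, I/O yield, promote→Q0. Q0=[P4,P1] Q1=[P2,P3] Q2=[]
t=12-14: P4@Q0 runs 2, rem=8, I/O yield, promote→Q0. Q0=[P1,P4] Q1=[P2,P3] Q2=[]
t=14-16: P1@Q0 runs 2, rem=9, I/O yield, promote→Q0. Q0=[P4,P1] Q1=[P2,P3] Q2=[]
t=16-18: P4@Q0 runs 2, rem=6, I/O yield, promote→Q0. Q0=[P1,P4] Q1=[P2,P3] Q2=[]
t=18-20: P1@Q0 runs 2, rem=7, I/O yield, promote→Q0. Q0=[P4,P1] Q1=[P2,P3] Q2=[]
t=20-22: P4@Q0 runs 2, rem=4, I/O yield, promote→Q0. Q0=[P1,P4] Q1=[P2,P3] Q2=[]
t=22-24: P1@Q0 runs 2, rem=5, I/O yield, promote→Q0. Q0=[P4,P1] Q1=[P2,P3] Q2=[]
t=24-26: P4@Q0 runs 2, rem=2, I/O yield, promote→Q0. Q0=[P1,P4] Q1=[P2,P3] Q2=[]
t=26-28: P1@Q0 runs 2, rem=3, I/O yield, promote→Q0. Q0=[P4,P1] Q1=[P2,P3] Q2=[]
t=28-30: P4@Q0 runs 2, rem=0, completes. Q0=[P1] Q1=[P2,P3] Q2=[]
t=30-32: P1@Q0 runs 2, rem=1, I/O yield, promote→Q0. Q0=[P1] Q1=[P2,P3] Q2=[]
t=32-33: P1@Q0 runs 1, rem=0, completes. Q0=[] Q1=[P2,P3] Q2=[]
t=33-34: P2@Q1 runs 1, rem=0, completes. Q0=[] Q1=[P3] Q2=[]
t=34-38: P3@Q1 runs 4, rem=0, completes. Q0=[] Q1=[] Q2=[]

Answer: 1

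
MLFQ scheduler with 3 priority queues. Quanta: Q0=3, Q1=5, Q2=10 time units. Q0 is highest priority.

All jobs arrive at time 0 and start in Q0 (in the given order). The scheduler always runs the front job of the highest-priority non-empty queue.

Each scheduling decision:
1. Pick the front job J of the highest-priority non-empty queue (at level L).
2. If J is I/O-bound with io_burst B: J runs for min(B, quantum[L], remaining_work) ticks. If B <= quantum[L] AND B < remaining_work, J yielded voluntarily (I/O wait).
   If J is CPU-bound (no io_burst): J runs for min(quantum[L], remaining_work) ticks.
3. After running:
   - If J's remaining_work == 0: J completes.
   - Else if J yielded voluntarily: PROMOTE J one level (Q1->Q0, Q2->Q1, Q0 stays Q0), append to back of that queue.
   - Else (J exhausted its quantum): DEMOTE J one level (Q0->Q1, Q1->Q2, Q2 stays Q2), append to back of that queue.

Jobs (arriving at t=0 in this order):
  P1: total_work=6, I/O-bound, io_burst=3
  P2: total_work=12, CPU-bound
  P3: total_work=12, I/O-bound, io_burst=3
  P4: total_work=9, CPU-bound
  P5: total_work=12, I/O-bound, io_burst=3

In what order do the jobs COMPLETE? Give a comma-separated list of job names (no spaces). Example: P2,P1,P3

t=0-3: P1@Q0 runs 3, rem=3, I/O yield, promote→Q0. Q0=[P2,P3,P4,P5,P1] Q1=[] Q2=[]
t=3-6: P2@Q0 runs 3, rem=9, quantum used, demote→Q1. Q0=[P3,P4,P5,P1] Q1=[P2] Q2=[]
t=6-9: P3@Q0 runs 3, rem=9, I/O yield, promote→Q0. Q0=[P4,P5,P1,P3] Q1=[P2] Q2=[]
t=9-12: P4@Q0 runs 3, rem=6, quantum used, demote→Q1. Q0=[P5,P1,P3] Q1=[P2,P4] Q2=[]
t=12-15: P5@Q0 runs 3, rem=9, I/O yield, promote→Q0. Q0=[P1,P3,P5] Q1=[P2,P4] Q2=[]
t=15-18: P1@Q0 runs 3, rem=0, completes. Q0=[P3,P5] Q1=[P2,P4] Q2=[]
t=18-21: P3@Q0 runs 3, rem=6, I/O yield, promote→Q0. Q0=[P5,P3] Q1=[P2,P4] Q2=[]
t=21-24: P5@Q0 runs 3, rem=6, I/O yield, promote→Q0. Q0=[P3,P5] Q1=[P2,P4] Q2=[]
t=24-27: P3@Q0 runs 3, rem=3, I/O yield, promote→Q0. Q0=[P5,P3] Q1=[P2,P4] Q2=[]
t=27-30: P5@Q0 runs 3, rem=3, I/O yield, promote→Q0. Q0=[P3,P5] Q1=[P2,P4] Q2=[]
t=30-33: P3@Q0 runs 3, rem=0, completes. Q0=[P5] Q1=[P2,P4] Q2=[]
t=33-36: P5@Q0 runs 3, rem=0, completes. Q0=[] Q1=[P2,P4] Q2=[]
t=36-41: P2@Q1 runs 5, rem=4, quantum used, demote→Q2. Q0=[] Q1=[P4] Q2=[P2]
t=41-46: P4@Q1 runs 5, rem=1, quantum used, demote→Q2. Q0=[] Q1=[] Q2=[P2,P4]
t=46-50: P2@Q2 runs 4, rem=0, completes. Q0=[] Q1=[] Q2=[P4]
t=50-51: P4@Q2 runs 1, rem=0, completes. Q0=[] Q1=[] Q2=[]

Answer: P1,P3,P5,P2,P4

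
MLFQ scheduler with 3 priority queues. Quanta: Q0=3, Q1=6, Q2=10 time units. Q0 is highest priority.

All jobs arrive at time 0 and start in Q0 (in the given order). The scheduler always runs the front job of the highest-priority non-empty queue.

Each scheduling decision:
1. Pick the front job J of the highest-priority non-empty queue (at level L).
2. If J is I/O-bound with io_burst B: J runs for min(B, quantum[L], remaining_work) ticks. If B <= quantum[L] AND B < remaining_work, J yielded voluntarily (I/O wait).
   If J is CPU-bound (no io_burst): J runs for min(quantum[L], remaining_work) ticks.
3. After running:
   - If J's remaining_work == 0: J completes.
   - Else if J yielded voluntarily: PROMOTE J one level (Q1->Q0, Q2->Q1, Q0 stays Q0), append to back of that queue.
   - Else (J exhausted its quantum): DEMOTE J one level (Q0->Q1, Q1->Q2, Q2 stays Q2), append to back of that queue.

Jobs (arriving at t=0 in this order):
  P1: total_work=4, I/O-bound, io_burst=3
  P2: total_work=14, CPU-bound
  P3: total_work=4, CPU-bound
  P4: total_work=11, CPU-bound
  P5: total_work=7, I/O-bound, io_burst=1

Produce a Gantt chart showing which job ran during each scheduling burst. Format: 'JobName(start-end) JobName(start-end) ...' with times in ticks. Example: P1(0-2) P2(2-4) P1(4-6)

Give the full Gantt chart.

t=0-3: P1@Q0 runs 3, rem=1, I/O yield, promote→Q0. Q0=[P2,P3,P4,P5,P1] Q1=[] Q2=[]
t=3-6: P2@Q0 runs 3, rem=11, quantum used, demote→Q1. Q0=[P3,P4,P5,P1] Q1=[P2] Q2=[]
t=6-9: P3@Q0 runs 3, rem=1, quantum used, demote→Q1. Q0=[P4,P5,P1] Q1=[P2,P3] Q2=[]
t=9-12: P4@Q0 runs 3, rem=8, quantum used, demote→Q1. Q0=[P5,P1] Q1=[P2,P3,P4] Q2=[]
t=12-13: P5@Q0 runs 1, rem=6, I/O yield, promote→Q0. Q0=[P1,P5] Q1=[P2,P3,P4] Q2=[]
t=13-14: P1@Q0 runs 1, rem=0, completes. Q0=[P5] Q1=[P2,P3,P4] Q2=[]
t=14-15: P5@Q0 runs 1, rem=5, I/O yield, promote→Q0. Q0=[P5] Q1=[P2,P3,P4] Q2=[]
t=15-16: P5@Q0 runs 1, rem=4, I/O yield, promote→Q0. Q0=[P5] Q1=[P2,P3,P4] Q2=[]
t=16-17: P5@Q0 runs 1, rem=3, I/O yield, promote→Q0. Q0=[P5] Q1=[P2,P3,P4] Q2=[]
t=17-18: P5@Q0 runs 1, rem=2, I/O yield, promote→Q0. Q0=[P5] Q1=[P2,P3,P4] Q2=[]
t=18-19: P5@Q0 runs 1, rem=1, I/O yield, promote→Q0. Q0=[P5] Q1=[P2,P3,P4] Q2=[]
t=19-20: P5@Q0 runs 1, rem=0, completes. Q0=[] Q1=[P2,P3,P4] Q2=[]
t=20-26: P2@Q1 runs 6, rem=5, quantum used, demote→Q2. Q0=[] Q1=[P3,P4] Q2=[P2]
t=26-27: P3@Q1 runs 1, rem=0, completes. Q0=[] Q1=[P4] Q2=[P2]
t=27-33: P4@Q1 runs 6, rem=2, quantum used, demote→Q2. Q0=[] Q1=[] Q2=[P2,P4]
t=33-38: P2@Q2 runs 5, rem=0, completes. Q0=[] Q1=[] Q2=[P4]
t=38-40: P4@Q2 runs 2, rem=0, completes. Q0=[] Q1=[] Q2=[]

Answer: P1(0-3) P2(3-6) P3(6-9) P4(9-12) P5(12-13) P1(13-14) P5(14-15) P5(15-16) P5(16-17) P5(17-18) P5(18-19) P5(19-20) P2(20-26) P3(26-27) P4(27-33) P2(33-38) P4(38-40)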